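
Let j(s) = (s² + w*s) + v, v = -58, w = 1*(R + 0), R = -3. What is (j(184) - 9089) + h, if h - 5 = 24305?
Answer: 48467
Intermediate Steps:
h = 24310 (h = 5 + 24305 = 24310)
w = -3 (w = 1*(-3 + 0) = 1*(-3) = -3)
j(s) = -58 + s² - 3*s (j(s) = (s² - 3*s) - 58 = -58 + s² - 3*s)
(j(184) - 9089) + h = ((-58 + 184² - 3*184) - 9089) + 24310 = ((-58 + 33856 - 552) - 9089) + 24310 = (33246 - 9089) + 24310 = 24157 + 24310 = 48467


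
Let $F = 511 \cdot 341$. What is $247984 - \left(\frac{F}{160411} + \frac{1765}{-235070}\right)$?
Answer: $\frac{1870178762376505}{7541562754} \approx 2.4798 \cdot 10^{5}$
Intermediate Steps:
$F = 174251$
$247984 - \left(\frac{F}{160411} + \frac{1765}{-235070}\right) = 247984 - \left(\frac{174251}{160411} + \frac{1765}{-235070}\right) = 247984 - \left(174251 \cdot \frac{1}{160411} + 1765 \left(- \frac{1}{235070}\right)\right) = 247984 - \left(\frac{174251}{160411} - \frac{353}{47014}\right) = 247984 - \frac{8135611431}{7541562754} = \frac{1870178762376505}{7541562754}$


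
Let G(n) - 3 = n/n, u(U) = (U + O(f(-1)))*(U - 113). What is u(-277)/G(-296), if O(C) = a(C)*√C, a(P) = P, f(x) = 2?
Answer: 54015/2 - 195*√2 ≈ 26732.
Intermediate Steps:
O(C) = C^(3/2) (O(C) = C*√C = C^(3/2))
u(U) = (-113 + U)*(U + 2*√2) (u(U) = (U + 2^(3/2))*(U - 113) = (U + 2*√2)*(-113 + U) = (-113 + U)*(U + 2*√2))
G(n) = 4 (G(n) = 3 + n/n = 3 + 1 = 4)
u(-277)/G(-296) = ((-277)² - 226*√2 - 113*(-277) + 2*(-277)*√2)/4 = (76729 - 226*√2 + 31301 - 554*√2)*(¼) = (108030 - 780*√2)*(¼) = 54015/2 - 195*√2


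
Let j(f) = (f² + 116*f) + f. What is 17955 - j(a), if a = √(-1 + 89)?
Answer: 17867 - 234*√22 ≈ 16769.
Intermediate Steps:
a = 2*√22 (a = √88 = 2*√22 ≈ 9.3808)
j(f) = f² + 117*f
17955 - j(a) = 17955 - 2*√22*(117 + 2*√22)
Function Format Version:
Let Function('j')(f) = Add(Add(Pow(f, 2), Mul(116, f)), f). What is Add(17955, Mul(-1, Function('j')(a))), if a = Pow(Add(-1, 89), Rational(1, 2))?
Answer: Add(17867, Mul(-234, Pow(22, Rational(1, 2)))) ≈ 16769.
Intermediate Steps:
a = Mul(2, Pow(22, Rational(1, 2))) (a = Pow(88, Rational(1, 2)) = Mul(2, Pow(22, Rational(1, 2))) ≈ 9.3808)
Function('j')(f) = Add(Pow(f, 2), Mul(117, f))
Add(17955, Mul(-1, Function('j')(a))) = Add(17955, Mul(-1, Mul(Mul(2, Pow(22, Rational(1, 2))), Add(117, Mul(2, Pow(22, Rational(1, 2))))))) = Add(17955, Mul(-1, Mul(2, Pow(22, Rational(1, 2)), Add(117, Mul(2, Pow(22, Rational(1, 2))))))) = Add(17955, Mul(-2, Pow(22, Rational(1, 2)), Add(117, Mul(2, Pow(22, Rational(1, 2))))))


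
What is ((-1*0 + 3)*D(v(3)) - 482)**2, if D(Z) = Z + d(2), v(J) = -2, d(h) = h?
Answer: 232324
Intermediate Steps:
D(Z) = 2 + Z (D(Z) = Z + 2 = 2 + Z)
((-1*0 + 3)*D(v(3)) - 482)**2 = ((-1*0 + 3)*(2 - 2) - 482)**2 = ((0 + 3)*0 - 482)**2 = (3*0 - 482)**2 = (0 - 482)**2 = (-482)**2 = 232324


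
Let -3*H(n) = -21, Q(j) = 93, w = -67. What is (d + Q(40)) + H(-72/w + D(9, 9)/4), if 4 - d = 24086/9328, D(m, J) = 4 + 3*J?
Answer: 473013/4664 ≈ 101.42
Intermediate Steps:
H(n) = 7 (H(n) = -⅓*(-21) = 7)
d = 6613/4664 (d = 4 - 24086/9328 = 4 - 1*12043/4664 = 4 - 12043/4664 = 6613/4664 ≈ 1.4179)
(d + Q(40)) + H(-72/w + D(9, 9)/4) = (6613/4664 + 93) + 7 = 440365/4664 + 7 = 473013/4664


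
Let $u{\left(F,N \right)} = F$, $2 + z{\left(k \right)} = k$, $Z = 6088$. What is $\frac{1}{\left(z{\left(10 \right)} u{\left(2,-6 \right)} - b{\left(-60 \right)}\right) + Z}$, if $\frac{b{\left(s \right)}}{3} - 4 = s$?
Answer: $\frac{1}{6272} \approx 0.00015944$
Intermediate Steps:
$z{\left(k \right)} = -2 + k$
$b{\left(s \right)} = 12 + 3 s$
$\frac{1}{\left(z{\left(10 \right)} u{\left(2,-6 \right)} - b{\left(-60 \right)}\right) + Z} = \frac{1}{\left(\left(-2 + 10\right) 2 - \left(12 + 3 \left(-60\right)\right)\right) + 6088} = \frac{1}{\left(8 \cdot 2 - \left(12 - 180\right)\right) + 6088} = \frac{1}{\left(16 - -168\right) + 6088} = \frac{1}{\left(16 + 168\right) + 6088} = \frac{1}{184 + 6088} = \frac{1}{6272}$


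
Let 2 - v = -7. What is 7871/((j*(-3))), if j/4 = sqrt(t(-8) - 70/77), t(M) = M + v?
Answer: -7871*sqrt(11)/12 ≈ -2175.4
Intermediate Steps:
v = 9 (v = 2 - 1*(-7) = 2 + 7 = 9)
t(M) = 9 + M (t(M) = M + 9 = 9 + M)
j = 4*sqrt(11)/11 (j = 4*sqrt((9 - 8) - 70/77) = 4*sqrt(1 - 70*1/77) = 4*sqrt(1 - 10/11) = 4*sqrt(1/11) = 4*(sqrt(11)/11) = 4*sqrt(11)/11 ≈ 1.2060)
7871/((j*(-3))) = 7871/(((4*sqrt(11)/11)*(-3))) = 7871/((-12*sqrt(11)/11)) = 7871*(-sqrt(11)/12) = -7871*sqrt(11)/12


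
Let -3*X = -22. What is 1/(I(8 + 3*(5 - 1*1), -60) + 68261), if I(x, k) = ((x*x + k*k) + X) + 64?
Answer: 3/216997 ≈ 1.3825e-5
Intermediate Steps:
X = 22/3 (X = -⅓*(-22) = 22/3 ≈ 7.3333)
I(x, k) = 214/3 + k² + x² (I(x, k) = ((x*x + k*k) + 22/3) + 64 = ((x² + k²) + 22/3) + 64 = ((k² + x²) + 22/3) + 64 = (22/3 + k² + x²) + 64 = 214/3 + k² + x²)
1/(I(8 + 3*(5 - 1*1), -60) + 68261) = 1/((214/3 + (-60)² + (8 + 3*(5 - 1*1))²) + 68261) = 1/((214/3 + 3600 + (8 + 3*(5 - 1))²) + 68261) = 1/((214/3 + 3600 + (8 + 3*4)²) + 68261) = 1/((214/3 + 3600 + (8 + 12)²) + 68261) = 1/((214/3 + 3600 + 20²) + 68261) = 1/((214/3 + 3600 + 400) + 68261) = 1/(12214/3 + 68261) = 1/(216997/3) = 3/216997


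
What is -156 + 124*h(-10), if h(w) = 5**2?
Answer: 2944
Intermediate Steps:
h(w) = 25
-156 + 124*h(-10) = -156 + 124*25 = -156 + 3100 = 2944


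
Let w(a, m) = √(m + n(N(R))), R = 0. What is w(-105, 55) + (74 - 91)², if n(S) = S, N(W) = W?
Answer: 289 + √55 ≈ 296.42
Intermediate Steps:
w(a, m) = √m (w(a, m) = √(m + 0) = √m)
w(-105, 55) + (74 - 91)² = √55 + (74 - 91)² = √55 + (-17)² = √55 + 289 = 289 + √55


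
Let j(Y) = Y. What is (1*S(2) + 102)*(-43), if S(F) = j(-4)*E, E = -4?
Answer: -5074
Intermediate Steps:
S(F) = 16 (S(F) = -4*(-4) = 16)
(1*S(2) + 102)*(-43) = (1*16 + 102)*(-43) = (16 + 102)*(-43) = 118*(-43) = -5074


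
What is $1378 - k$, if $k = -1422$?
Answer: $2800$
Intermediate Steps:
$1378 - k = 1378 - -1422 = 1378 + 1422 = 2800$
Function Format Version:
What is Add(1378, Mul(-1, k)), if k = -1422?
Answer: 2800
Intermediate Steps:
Add(1378, Mul(-1, k)) = Add(1378, Mul(-1, -1422)) = Add(1378, 1422) = 2800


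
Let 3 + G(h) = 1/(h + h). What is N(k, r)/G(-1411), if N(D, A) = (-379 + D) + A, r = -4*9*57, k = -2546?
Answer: 14045094/8467 ≈ 1658.8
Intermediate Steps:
G(h) = -3 + 1/(2*h) (G(h) = -3 + 1/(h + h) = -3 + 1/(2*h))
r = -2052 (r = -36*57 = -2052)
N(D, A) = -379 + A + D
N(k, r)/G(-1411) = (-379 - 2052 - 2546)/(-3 + (½)/(-1411)) = -4977/(-3 + (½)*(-1/1411)) = -4977/(-3 - 1/2822) = -4977/(-8467/2822) = -4977*(-2822/8467) = 14045094/8467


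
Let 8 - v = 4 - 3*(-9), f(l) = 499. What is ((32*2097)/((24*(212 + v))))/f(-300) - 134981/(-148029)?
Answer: 29805175/31657059 ≈ 0.94150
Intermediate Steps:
v = -23 (v = 8 - (4 - 3*(-9)) = 8 - (4 + 27) = 8 - 1*31 = 8 - 31 = -23)
((32*2097)/((24*(212 + v))))/f(-300) - 134981/(-148029) = ((32*2097)/((24*(212 - 23))))/499 - 134981/(-148029) = (67104/((24*189)))*(1/499) - 134981*(-1/148029) = (67104/4536)*(1/499) + 19283/21147 = (67104*(1/4536))*(1/499) + 19283/21147 = (932/63)*(1/499) + 19283/21147 = 932/31437 + 19283/21147 = 29805175/31657059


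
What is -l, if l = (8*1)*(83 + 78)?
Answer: -1288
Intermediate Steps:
l = 1288 (l = 8*161 = 1288)
-l = -1*1288 = -1288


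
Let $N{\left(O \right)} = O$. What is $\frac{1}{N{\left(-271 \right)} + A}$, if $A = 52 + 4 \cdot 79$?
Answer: $\frac{1}{97} \approx 0.010309$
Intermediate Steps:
$A = 368$ ($A = 52 + 316 = 368$)
$\frac{1}{N{\left(-271 \right)} + A} = \frac{1}{-271 + 368} = \frac{1}{97}$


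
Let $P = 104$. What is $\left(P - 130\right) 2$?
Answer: $-52$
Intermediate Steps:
$\left(P - 130\right) 2 = \left(104 - 130\right) 2 = \left(-26\right) 2 = -52$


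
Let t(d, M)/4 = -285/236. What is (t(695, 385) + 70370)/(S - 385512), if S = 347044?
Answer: -4151545/2269612 ≈ -1.8292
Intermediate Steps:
t(d, M) = -285/59 (t(d, M) = 4*(-285/236) = -285/59)
(t(695, 385) + 70370)/(S - 385512) = (-285/59 + 70370)/(347044 - 385512) = (4151545/59)/(-38468) = (4151545/59)*(-1/38468) = -4151545/2269612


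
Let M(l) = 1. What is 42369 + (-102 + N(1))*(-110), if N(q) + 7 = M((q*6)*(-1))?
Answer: 54249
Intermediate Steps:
N(q) = -6 (N(q) = -7 + 1 = -6)
42369 + (-102 + N(1))*(-110) = 42369 + (-102 - 6)*(-110) = 42369 - 108*(-110) = 42369 + 11880 = 54249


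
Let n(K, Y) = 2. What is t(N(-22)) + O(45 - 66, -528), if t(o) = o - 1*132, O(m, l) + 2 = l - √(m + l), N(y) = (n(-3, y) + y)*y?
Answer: -222 - 3*I*√61 ≈ -222.0 - 23.431*I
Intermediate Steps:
N(y) = y*(2 + y) (N(y) = (2 + y)*y = y*(2 + y))
O(m, l) = -2 + l - √(l + m) (O(m, l) = -2 + (l - √(m + l)) = -2 + (l - √(l + m)) = -2 + l - √(l + m))
t(o) = -132 + o (t(o) = o - 132 = -132 + o)
t(N(-22)) + O(45 - 66, -528) = (-132 - 22*(2 - 22)) + (-2 - 528 - √(-528 + (45 - 66))) = (-132 - 22*(-20)) + (-2 - 528 - √(-528 - 21)) = (-132 + 440) + (-2 - 528 - √(-549)) = 308 + (-2 - 528 - 3*I*√61) = 308 + (-530 - 3*I*√61) = -222 - 3*I*√61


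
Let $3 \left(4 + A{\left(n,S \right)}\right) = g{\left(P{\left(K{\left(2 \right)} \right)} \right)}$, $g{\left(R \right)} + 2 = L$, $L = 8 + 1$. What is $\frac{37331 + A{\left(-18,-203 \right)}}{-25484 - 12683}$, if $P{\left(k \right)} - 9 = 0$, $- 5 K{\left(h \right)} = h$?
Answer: $- \frac{111988}{114501} \approx -0.97805$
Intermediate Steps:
$K{\left(h \right)} = - \frac{h}{5}$
$L = 9$
$P{\left(k \right)} = 9$ ($P{\left(k \right)} = 9 + 0 = 9$)
$g{\left(R \right)} = 7$ ($g{\left(R \right)} = -2 + 9 = 7$)
$A{\left(n,S \right)} = - \frac{5}{3}$ ($A{\left(n,S \right)} = -4 + \frac{1}{3} \cdot 7 = -4 + \frac{7}{3} = - \frac{5}{3}$)
$\frac{37331 + A{\left(-18,-203 \right)}}{-25484 - 12683} = \frac{37331 - \frac{5}{3}}{-25484 - 12683} = \frac{111988}{3 \left(-38167\right)} = \frac{111988}{3} \left(- \frac{1}{38167}\right) = - \frac{111988}{114501}$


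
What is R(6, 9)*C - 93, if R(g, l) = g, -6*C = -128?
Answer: 35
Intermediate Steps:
C = 64/3 (C = -⅙*(-128) = 64/3 ≈ 21.333)
R(6, 9)*C - 93 = 6*(64/3) - 93 = 128 - 93 = 35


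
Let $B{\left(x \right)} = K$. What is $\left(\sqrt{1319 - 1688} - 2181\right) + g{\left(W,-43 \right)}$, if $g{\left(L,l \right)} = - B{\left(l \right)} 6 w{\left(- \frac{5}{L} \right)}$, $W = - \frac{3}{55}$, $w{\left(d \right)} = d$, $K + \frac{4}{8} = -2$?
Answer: $-806 + 3 i \sqrt{41} \approx -806.0 + 19.209 i$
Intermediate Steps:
$K = - \frac{5}{2}$ ($K = - \frac{1}{2} - 2 = - \frac{5}{2} \approx -2.5$)
$B{\left(x \right)} = - \frac{5}{2}$
$W = - \frac{3}{55}$ ($W = \left(-3\right) \frac{1}{55} = - \frac{3}{55} \approx -0.054545$)
$g{\left(L,l \right)} = - \frac{75}{L}$ ($g{\left(L,l \right)} = - \left(- \frac{5}{2}\right) 6 \left(- \frac{5}{L}\right) = - \left(-15\right) \left(- \frac{5}{L}\right) = - \frac{75}{L}$)
$\left(\sqrt{1319 - 1688} - 2181\right) + g{\left(W,-43 \right)} = \left(\sqrt{1319 - 1688} - 2181\right) - \frac{75}{- \frac{3}{55}} = \left(\sqrt{-369} - 2181\right) - -1375 = \left(3 i \sqrt{41} - 2181\right) + 1375 = \left(-2181 + 3 i \sqrt{41}\right) + 1375 = -806 + 3 i \sqrt{41}$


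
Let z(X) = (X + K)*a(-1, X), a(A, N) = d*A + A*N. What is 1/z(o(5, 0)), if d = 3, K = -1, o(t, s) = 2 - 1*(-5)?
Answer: -1/60 ≈ -0.016667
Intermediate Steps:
o(t, s) = 7 (o(t, s) = 2 + 5 = 7)
a(A, N) = 3*A + A*N
z(X) = (-1 + X)*(-3 - X) (z(X) = (X - 1)*(-(3 + X)) = (-1 + X)*(-3 - X))
1/z(o(5, 0)) = 1/(-(-1 + 7)*(3 + 7)) = 1/(-1*6*10) = 1/(-60) = -1/60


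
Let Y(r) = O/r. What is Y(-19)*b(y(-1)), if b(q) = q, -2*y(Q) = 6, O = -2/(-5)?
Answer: 6/95 ≈ 0.063158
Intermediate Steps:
O = ⅖ (O = -2*(-⅕) = ⅖ ≈ 0.40000)
y(Q) = -3 (y(Q) = -½*6 = -3)
Y(r) = 2/(5*r) (Y(r) = (⅖)/r = 2/(5*r))
Y(-19)*b(y(-1)) = ((⅖)/(-19))*(-3) = ((⅖)*(-1/19))*(-3) = -2/95*(-3) = 6/95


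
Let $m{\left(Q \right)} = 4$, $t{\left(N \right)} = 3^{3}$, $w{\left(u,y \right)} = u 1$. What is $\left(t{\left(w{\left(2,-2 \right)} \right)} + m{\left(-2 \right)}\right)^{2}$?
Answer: $961$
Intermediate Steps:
$w{\left(u,y \right)} = u$
$t{\left(N \right)} = 27$
$\left(t{\left(w{\left(2,-2 \right)} \right)} + m{\left(-2 \right)}\right)^{2} = \left(27 + 4\right)^{2} = 31^{2} = 961$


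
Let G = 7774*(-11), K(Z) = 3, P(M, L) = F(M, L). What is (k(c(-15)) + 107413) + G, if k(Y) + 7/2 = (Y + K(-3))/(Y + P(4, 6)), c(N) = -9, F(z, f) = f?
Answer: 43795/2 ≈ 21898.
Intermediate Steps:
P(M, L) = L
G = -85514
k(Y) = -7/2 + (3 + Y)/(6 + Y) (k(Y) = -7/2 + (Y + 3)/(Y + 6) = -7/2 + (3 + Y)/(6 + Y))
(k(c(-15)) + 107413) + G = ((-36 - 5*(-9))/(2*(6 - 9)) + 107413) - 85514 = ((1/2)*(-36 + 45)/(-3) + 107413) - 85514 = ((1/2)*(-1/3)*9 + 107413) - 85514 = (-3/2 + 107413) - 85514 = 214823/2 - 85514 = 43795/2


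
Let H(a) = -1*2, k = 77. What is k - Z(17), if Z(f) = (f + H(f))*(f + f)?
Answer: -433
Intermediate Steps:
H(a) = -2
Z(f) = 2*f*(-2 + f) (Z(f) = (f - 2)*(f + f) = (-2 + f)*(2*f) = 2*f*(-2 + f))
k - Z(17) = 77 - 2*17*(-2 + 17) = 77 - 2*17*15 = 77 - 1*510 = 77 - 510 = -433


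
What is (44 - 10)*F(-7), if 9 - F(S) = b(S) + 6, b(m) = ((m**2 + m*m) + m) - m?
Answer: -3230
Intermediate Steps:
b(m) = 2*m**2 (b(m) = ((m**2 + m**2) + m) - m = (2*m**2 + m) - m = (m + 2*m**2) - m = 2*m**2)
F(S) = 3 - 2*S**2 (F(S) = 9 - (2*S**2 + 6) = 9 - (6 + 2*S**2) = 9 + (-6 - 2*S**2) = 3 - 2*S**2)
(44 - 10)*F(-7) = (44 - 10)*(3 - 2*(-7)**2) = 34*(3 - 2*49) = 34*(3 - 98) = 34*(-95) = -3230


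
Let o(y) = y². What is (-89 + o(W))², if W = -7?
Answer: 1600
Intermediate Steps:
(-89 + o(W))² = (-89 + (-7)²)² = (-89 + 49)² = (-40)² = 1600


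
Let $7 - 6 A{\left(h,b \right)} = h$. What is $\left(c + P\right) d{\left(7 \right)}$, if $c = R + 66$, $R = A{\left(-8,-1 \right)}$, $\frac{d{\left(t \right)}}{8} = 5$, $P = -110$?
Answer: $-1660$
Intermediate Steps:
$A{\left(h,b \right)} = \frac{7}{6} - \frac{h}{6}$
$d{\left(t \right)} = 40$ ($d{\left(t \right)} = 8 \cdot 5 = 40$)
$R = \frac{5}{2}$ ($R = \frac{7}{6} - - \frac{4}{3} = \frac{7}{6} + \frac{4}{3} = \frac{5}{2} \approx 2.5$)
$c = \frac{137}{2}$ ($c = \frac{5}{2} + 66 = \frac{137}{2} \approx 68.5$)
$\left(c + P\right) d{\left(7 \right)} = \left(\frac{137}{2} - 110\right) 40 = \left(- \frac{83}{2}\right) 40 = -1660$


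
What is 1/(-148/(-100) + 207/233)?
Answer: 5825/13796 ≈ 0.42222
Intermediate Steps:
1/(-148/(-100) + 207/233) = 1/(-148*(-1/100) + 207*(1/233)) = 1/(37/25 + 207/233) = 1/(13796/5825) = 5825/13796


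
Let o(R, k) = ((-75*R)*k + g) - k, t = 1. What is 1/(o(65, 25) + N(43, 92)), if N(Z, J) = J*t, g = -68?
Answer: -1/121876 ≈ -8.2051e-6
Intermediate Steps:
N(Z, J) = J (N(Z, J) = J*1 = J)
o(R, k) = -68 - k - 75*R*k (o(R, k) = ((-75*R)*k - 68) - k = (-75*R*k - 68) - k = (-68 - 75*R*k) - k = -68 - k - 75*R*k)
1/(o(65, 25) + N(43, 92)) = 1/((-68 - 1*25 - 75*65*25) + 92) = 1/((-68 - 25 - 121875) + 92) = 1/(-121968 + 92) = 1/(-121876) = -1/121876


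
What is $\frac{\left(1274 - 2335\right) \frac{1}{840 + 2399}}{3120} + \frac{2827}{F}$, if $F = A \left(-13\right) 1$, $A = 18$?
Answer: $- \frac{366269303}{30317040} \approx -12.081$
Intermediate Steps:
$F = -234$ ($F = 18 \left(-13\right) 1 = \left(-234\right) 1 = -234$)
$\frac{\left(1274 - 2335\right) \frac{1}{840 + 2399}}{3120} + \frac{2827}{F} = \frac{\left(1274 - 2335\right) \frac{1}{840 + 2399}}{3120} + \frac{2827}{-234} = - \frac{1061}{3239} \cdot \frac{1}{3120} + 2827 \left(- \frac{1}{234}\right) = \left(-1061\right) \frac{1}{3239} \cdot \frac{1}{3120} - \frac{2827}{234} = \left(- \frac{1061}{3239}\right) \frac{1}{3120} - \frac{2827}{234} = - \frac{1061}{10105680} - \frac{2827}{234} = - \frac{366269303}{30317040}$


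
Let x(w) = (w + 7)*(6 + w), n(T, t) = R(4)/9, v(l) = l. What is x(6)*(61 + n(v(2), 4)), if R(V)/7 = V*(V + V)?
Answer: 40196/3 ≈ 13399.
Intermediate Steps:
R(V) = 14*V**2 (R(V) = 7*(V*(V + V)) = 7*(V*(2*V)) = 7*(2*V**2) = 14*V**2)
n(T, t) = 224/9 (n(T, t) = (14*4**2)/9 = (14*16)*(1/9) = 224*(1/9) = 224/9)
x(w) = (6 + w)*(7 + w) (x(w) = (7 + w)*(6 + w) = (6 + w)*(7 + w))
x(6)*(61 + n(v(2), 4)) = (42 + 6**2 + 13*6)*(61 + 224/9) = (42 + 36 + 78)*(773/9) = 156*(773/9) = 40196/3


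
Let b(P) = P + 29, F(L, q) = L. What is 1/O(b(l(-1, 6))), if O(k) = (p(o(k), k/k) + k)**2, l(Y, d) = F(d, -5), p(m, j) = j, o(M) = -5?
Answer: 1/1296 ≈ 0.00077160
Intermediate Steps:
l(Y, d) = d
b(P) = 29 + P
O(k) = (1 + k)**2 (O(k) = (k/k + k)**2 = (1 + k)**2)
1/O(b(l(-1, 6))) = 1/((1 + (29 + 6))**2) = 1/((1 + 35)**2) = 1/(36**2) = 1/1296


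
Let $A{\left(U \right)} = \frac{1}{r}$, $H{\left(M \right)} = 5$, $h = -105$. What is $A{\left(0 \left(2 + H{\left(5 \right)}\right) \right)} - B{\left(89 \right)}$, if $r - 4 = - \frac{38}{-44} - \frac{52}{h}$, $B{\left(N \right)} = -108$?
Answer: $\frac{1339242}{12379} \approx 108.19$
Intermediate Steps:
$r = \frac{12379}{2310}$ ($r = 4 - \left(- \frac{52}{105} - \frac{19}{22}\right) = 4 - - \frac{3139}{2310} = 4 + \left(\frac{19}{22} + \frac{52}{105}\right) = 4 + \frac{3139}{2310} = \frac{12379}{2310} \approx 5.3589$)
$A{\left(U \right)} = \frac{2310}{12379}$ ($A{\left(U \right)} = \frac{1}{\frac{12379}{2310}} = \frac{2310}{12379}$)
$A{\left(0 \left(2 + H{\left(5 \right)}\right) \right)} - B{\left(89 \right)} = \frac{2310}{12379} - -108 = \frac{2310}{12379} + 108 = \frac{1339242}{12379}$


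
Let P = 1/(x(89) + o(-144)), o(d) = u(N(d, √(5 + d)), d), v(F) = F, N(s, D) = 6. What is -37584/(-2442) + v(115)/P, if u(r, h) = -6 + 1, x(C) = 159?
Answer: 7214234/407 ≈ 17725.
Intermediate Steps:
u(r, h) = -5
o(d) = -5
P = 1/154 (P = 1/(159 - 5) = 1/154 ≈ 0.0064935)
-37584/(-2442) + v(115)/P = -37584/(-2442) + 115/(1/154) = -37584*(-1/2442) + 115*154 = 6264/407 + 17710 = 7214234/407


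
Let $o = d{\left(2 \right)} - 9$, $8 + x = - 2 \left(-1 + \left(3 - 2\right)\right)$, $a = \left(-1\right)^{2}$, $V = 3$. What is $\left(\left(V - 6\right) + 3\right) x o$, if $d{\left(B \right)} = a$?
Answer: $0$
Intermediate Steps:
$a = 1$
$d{\left(B \right)} = 1$
$x = -8$ ($x = -8 - 2 \left(-1 + \left(3 - 2\right)\right) = -8 - 2 \left(-1 + 1\right) = -8 - 0 = -8 + 0 = -8$)
$o = -8$ ($o = 1 - 9 = -8$)
$\left(\left(V - 6\right) + 3\right) x o = \left(\left(3 - 6\right) + 3\right) \left(-8\right) \left(-8\right) = \left(-3 + 3\right) \left(-8\right) \left(-8\right) = 0 \left(-8\right) \left(-8\right) = 0 \left(-8\right) = 0$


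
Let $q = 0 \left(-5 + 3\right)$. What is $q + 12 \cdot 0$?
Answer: $0$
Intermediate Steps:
$q = 0$ ($q = 0 \left(-2\right) = 0$)
$q + 12 \cdot 0 = 0 + 12 \cdot 0 = 0 + 0 = 0$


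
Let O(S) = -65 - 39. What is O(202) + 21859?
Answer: 21755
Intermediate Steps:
O(S) = -104
O(202) + 21859 = -104 + 21859 = 21755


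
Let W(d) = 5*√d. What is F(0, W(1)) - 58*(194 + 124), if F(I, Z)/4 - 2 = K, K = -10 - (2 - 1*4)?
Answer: -18468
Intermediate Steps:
K = -8 (K = -10 - (2 - 4) = -10 - 1*(-2) = -10 + 2 = -8)
F(I, Z) = -24 (F(I, Z) = 8 + 4*(-8) = 8 - 32 = -24)
F(0, W(1)) - 58*(194 + 124) = -24 - 58*(194 + 124) = -24 - 58*318 = -24 - 18444 = -18468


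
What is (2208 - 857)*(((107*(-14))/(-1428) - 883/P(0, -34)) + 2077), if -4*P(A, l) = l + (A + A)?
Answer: 16002595/6 ≈ 2.6671e+6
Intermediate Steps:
P(A, l) = -A/2 - l/4 (P(A, l) = -(l + (A + A))/4 = -(l + 2*A)/4 = -A/2 - l/4)
(2208 - 857)*(((107*(-14))/(-1428) - 883/P(0, -34)) + 2077) = (2208 - 857)*(((107*(-14))/(-1428) - 883/(-½*0 - ¼*(-34))) + 2077) = 1351*((-1498*(-1/1428) - 883/(0 + 17/2)) + 2077) = 1351*((107/102 - 883/17/2) + 2077) = 1351*((107/102 - 883*2/17) + 2077) = 1351*((107/102 - 1766/17) + 2077) = 1351*(-617/6 + 2077) = 1351*(11845/6) = 16002595/6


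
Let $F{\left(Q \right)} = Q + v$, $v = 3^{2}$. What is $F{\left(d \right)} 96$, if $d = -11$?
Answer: $-192$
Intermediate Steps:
$v = 9$
$F{\left(Q \right)} = 9 + Q$ ($F{\left(Q \right)} = Q + 9 = 9 + Q$)
$F{\left(d \right)} 96 = \left(9 - 11\right) 96 = \left(-2\right) 96 = -192$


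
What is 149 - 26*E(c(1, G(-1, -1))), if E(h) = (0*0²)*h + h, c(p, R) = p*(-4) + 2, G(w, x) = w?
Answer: 201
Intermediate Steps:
c(p, R) = 2 - 4*p (c(p, R) = -4*p + 2 = 2 - 4*p)
E(h) = h (E(h) = (0*0)*h + h = 0*h + h = 0 + h = h)
149 - 26*E(c(1, G(-1, -1))) = 149 - 26*(2 - 4*1) = 149 - 26*(2 - 4) = 149 - 26*(-2) = 149 + 52 = 201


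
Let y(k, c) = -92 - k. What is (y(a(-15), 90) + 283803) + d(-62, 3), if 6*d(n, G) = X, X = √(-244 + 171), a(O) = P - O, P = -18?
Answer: 283714 + I*√73/6 ≈ 2.8371e+5 + 1.424*I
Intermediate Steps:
a(O) = -18 - O
X = I*√73 (X = √(-73) = I*√73 ≈ 8.544*I)
d(n, G) = I*√73/6 (d(n, G) = (I*√73)/6 = I*√73/6)
(y(a(-15), 90) + 283803) + d(-62, 3) = ((-92 - (-18 - 1*(-15))) + 283803) + I*√73/6 = ((-92 - (-18 + 15)) + 283803) + I*√73/6 = ((-92 - 1*(-3)) + 283803) + I*√73/6 = ((-92 + 3) + 283803) + I*√73/6 = (-89 + 283803) + I*√73/6 = 283714 + I*√73/6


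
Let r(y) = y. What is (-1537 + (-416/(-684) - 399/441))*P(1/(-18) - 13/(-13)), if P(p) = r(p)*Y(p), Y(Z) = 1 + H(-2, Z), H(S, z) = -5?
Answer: 62564896/10773 ≈ 5807.6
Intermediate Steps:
Y(Z) = -4 (Y(Z) = 1 - 5 = -4)
P(p) = -4*p (P(p) = p*(-4) = -4*p)
(-1537 + (-416/(-684) - 399/441))*P(1/(-18) - 13/(-13)) = (-1537 + (-416/(-684) - 399/441))*(-4*(1/(-18) - 13/(-13))) = (-1537 + (-416*(-1/684) - 399*1/441))*(-4*(1*(-1/18) - 13*(-1/13))) = (-1537 + (104/171 - 19/21))*(-4*(-1/18 + 1)) = (-1537 - 355/1197)*(-4*17/18) = -1840144/1197*(-34/9) = 62564896/10773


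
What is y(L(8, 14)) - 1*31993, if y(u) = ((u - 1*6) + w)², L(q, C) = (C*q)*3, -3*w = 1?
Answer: 690184/9 ≈ 76687.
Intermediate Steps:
w = -⅓ (w = -⅓*1 = -⅓ ≈ -0.33333)
L(q, C) = 3*C*q
y(u) = (-19/3 + u)² (y(u) = ((u - 1*6) - ⅓)² = ((u - 6) - ⅓)² = ((-6 + u) - ⅓)² = (-19/3 + u)²)
y(L(8, 14)) - 1*31993 = (-19 + 3*(3*14*8))²/9 - 1*31993 = (-19 + 3*336)²/9 - 31993 = (-19 + 1008)²/9 - 31993 = (⅑)*989² - 31993 = (⅑)*978121 - 31993 = 978121/9 - 31993 = 690184/9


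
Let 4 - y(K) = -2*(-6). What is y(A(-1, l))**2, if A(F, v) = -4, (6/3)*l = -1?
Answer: 64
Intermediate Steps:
l = -1/2 (l = (1/2)*(-1) = -1/2 ≈ -0.50000)
y(K) = -8 (y(K) = 4 - (-2)*(-6) = 4 - 1*12 = 4 - 12 = -8)
y(A(-1, l))**2 = (-8)**2 = 64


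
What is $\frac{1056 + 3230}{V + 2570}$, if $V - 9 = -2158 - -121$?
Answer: $\frac{2143}{271} \approx 7.9077$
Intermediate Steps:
$V = -2028$ ($V = 9 - 2037 = -2028$)
$\frac{1056 + 3230}{V + 2570} = \frac{1056 + 3230}{-2028 + 2570} = \frac{4286}{542} = 4286 \cdot \frac{1}{542} = \frac{2143}{271}$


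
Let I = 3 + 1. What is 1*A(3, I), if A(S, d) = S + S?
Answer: 6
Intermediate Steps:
I = 4
A(S, d) = 2*S
1*A(3, I) = 1*(2*3) = 1*6 = 6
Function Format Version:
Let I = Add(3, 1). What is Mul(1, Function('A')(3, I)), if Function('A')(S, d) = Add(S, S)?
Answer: 6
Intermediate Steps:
I = 4
Function('A')(S, d) = Mul(2, S)
Mul(1, Function('A')(3, I)) = Mul(1, Mul(2, 3)) = Mul(1, 6) = 6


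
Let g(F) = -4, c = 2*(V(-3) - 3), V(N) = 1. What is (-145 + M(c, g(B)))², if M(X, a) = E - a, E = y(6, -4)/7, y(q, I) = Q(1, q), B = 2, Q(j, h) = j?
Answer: 972196/49 ≈ 19841.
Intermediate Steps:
c = -4 (c = 2*(1 - 3) = 2*(-2) = -4)
y(q, I) = 1
E = ⅐ (E = 1/7 = 1*(⅐) = ⅐ ≈ 0.14286)
M(X, a) = ⅐ - a
(-145 + M(c, g(B)))² = (-145 + (⅐ - 1*(-4)))² = (-145 + (⅐ + 4))² = (-145 + 29/7)² = (-986/7)² = 972196/49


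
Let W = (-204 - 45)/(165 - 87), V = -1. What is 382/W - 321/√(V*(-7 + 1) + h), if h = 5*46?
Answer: -9932/83 - 321*√59/118 ≈ -140.56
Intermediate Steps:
h = 230
W = -83/26 (W = -249/78 = -249*1/78 = -83/26 ≈ -3.1923)
382/W - 321/√(V*(-7 + 1) + h) = 382/(-83/26) - 321/√(-(-7 + 1) + 230) = 382*(-26/83) - 321/√(-1*(-6) + 230) = -9932/83 - 321/√(6 + 230) = -9932/83 - 321*√59/118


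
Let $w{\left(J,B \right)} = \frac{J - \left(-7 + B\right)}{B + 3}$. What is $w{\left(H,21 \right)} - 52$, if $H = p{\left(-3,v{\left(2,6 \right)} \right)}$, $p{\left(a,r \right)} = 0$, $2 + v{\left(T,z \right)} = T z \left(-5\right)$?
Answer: $- \frac{631}{12} \approx -52.583$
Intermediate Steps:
$v{\left(T,z \right)} = -2 - 5 T z$ ($v{\left(T,z \right)} = -2 + T z \left(-5\right) = -2 - 5 T z$)
$H = 0$
$w{\left(J,B \right)} = \frac{7 + J - B}{3 + B}$ ($w{\left(J,B \right)} = \frac{J - \left(-7 + B\right)}{3 + B} = \frac{7 + J - B}{3 + B}$)
$w{\left(H,21 \right)} - 52 = \frac{7 + 0 - 21}{3 + 21} - 52 = \frac{7 + 0 - 21}{24} - 52 = \frac{1}{24} \left(-14\right) - 52 = - \frac{7}{12} - 52 = - \frac{631}{12}$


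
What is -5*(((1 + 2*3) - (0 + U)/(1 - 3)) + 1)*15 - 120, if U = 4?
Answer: -870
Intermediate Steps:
-5*(((1 + 2*3) - (0 + U)/(1 - 3)) + 1)*15 - 120 = -5*(((1 + 2*3) - (0 + 4)/(1 - 3)) + 1)*15 - 120 = -5*(((1 + 6) - 4/(-2)) + 1)*15 - 120 = -5*((7 - 4*(-1)/2) + 1)*15 - 120 = -5*((7 - 1*(-2)) + 1)*15 - 120 = -5*((7 + 2) + 1)*15 - 120 = -5*(9 + 1)*15 - 120 = -5*10*15 - 120 = -50*15 - 120 = -750 - 120 = -870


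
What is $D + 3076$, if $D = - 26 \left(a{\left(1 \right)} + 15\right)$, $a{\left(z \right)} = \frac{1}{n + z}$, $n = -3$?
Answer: $2699$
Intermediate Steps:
$a{\left(z \right)} = \frac{1}{-3 + z}$
$D = -377$ ($D = - 26 \left(\frac{1}{-3 + 1} + 15\right) = - 26 \left(\frac{1}{-2} + 15\right) = - 26 \left(- \frac{1}{2} + 15\right) = \left(-26\right) \frac{29}{2} = -377$)
$D + 3076 = -377 + 3076 = 2699$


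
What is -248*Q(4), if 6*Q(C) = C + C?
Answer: -992/3 ≈ -330.67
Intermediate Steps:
Q(C) = C/3 (Q(C) = (C + C)/6 = (2*C)/6 = C/3)
-248*Q(4) = -248*(1/3)*4 = -248*4/3 = -1*992/3 = -992/3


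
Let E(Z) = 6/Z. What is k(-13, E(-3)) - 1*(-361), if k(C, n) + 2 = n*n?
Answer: 363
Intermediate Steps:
k(C, n) = -2 + n**2 (k(C, n) = -2 + n*n = -2 + n**2)
k(-13, E(-3)) - 1*(-361) = (-2 + (6/(-3))**2) - 1*(-361) = (-2 + (6*(-1/3))**2) + 361 = (-2 + (-2)**2) + 361 = (-2 + 4) + 361 = 2 + 361 = 363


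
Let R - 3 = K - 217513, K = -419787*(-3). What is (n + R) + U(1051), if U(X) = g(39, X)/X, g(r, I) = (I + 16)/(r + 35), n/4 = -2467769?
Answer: -686684144083/77774 ≈ -8.8292e+6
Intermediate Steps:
n = -9871076 (n = 4*(-2467769) = -9871076)
g(r, I) = (16 + I)/(35 + r)
K = 1259361
R = 1041851 (R = 3 + (1259361 - 217513) = 3 + 1041848 = 1041851)
U(X) = (8/37 + X/74)/X (U(X) = ((16 + X)/(35 + 39))/X = ((16 + X)/74)/X = (8/37 + X/74)/X)
(n + R) + U(1051) = (-9871076 + 1041851) + (1/74)*(16 + 1051)/1051 = -8829225 + (1/74)*(1/1051)*1067 = -8829225 + 1067/77774 = -686684144083/77774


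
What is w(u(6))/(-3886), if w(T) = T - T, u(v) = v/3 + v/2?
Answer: 0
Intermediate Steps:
u(v) = 5*v/6 (u(v) = v*(1/3) + v*(1/2) = v/3 + v/2 = 5*v/6)
w(T) = 0
w(u(6))/(-3886) = 0/(-3886) = 0*(-1/3886) = 0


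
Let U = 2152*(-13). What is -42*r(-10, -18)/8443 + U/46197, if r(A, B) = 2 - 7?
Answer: -226499998/390041271 ≈ -0.58071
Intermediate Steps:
r(A, B) = -5
U = -27976
-42*r(-10, -18)/8443 + U/46197 = -42*(-5)/8443 - 27976/46197 = 210*(1/8443) - 27976*1/46197 = 210/8443 - 27976/46197 = -226499998/390041271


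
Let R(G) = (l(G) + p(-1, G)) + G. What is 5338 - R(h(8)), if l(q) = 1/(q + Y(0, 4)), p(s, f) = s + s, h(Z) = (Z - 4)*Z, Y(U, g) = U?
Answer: 169855/32 ≈ 5308.0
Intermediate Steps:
h(Z) = Z*(-4 + Z) (h(Z) = (-4 + Z)*Z = Z*(-4 + Z))
p(s, f) = 2*s
l(q) = 1/q (l(q) = 1/(q + 0) = 1/q)
R(G) = -2 + G + 1/G (R(G) = (1/G + 2*(-1)) + G = (1/G - 2) + G = (-2 + 1/G) + G = -2 + G + 1/G)
5338 - R(h(8)) = 5338 - (-2 + 8*(-4 + 8) + 1/(8*(-4 + 8))) = 5338 - (-2 + 8*4 + 1/(8*4)) = 5338 - (-2 + 32 + 1/32) = 5338 - 1*961/32 = 5338 - 961/32 = 169855/32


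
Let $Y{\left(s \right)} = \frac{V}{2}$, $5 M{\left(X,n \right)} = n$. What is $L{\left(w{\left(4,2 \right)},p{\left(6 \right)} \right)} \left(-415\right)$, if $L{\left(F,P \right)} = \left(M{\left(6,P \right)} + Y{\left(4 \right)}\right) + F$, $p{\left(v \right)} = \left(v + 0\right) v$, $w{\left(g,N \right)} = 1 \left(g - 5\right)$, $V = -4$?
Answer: $-1743$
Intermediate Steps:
$M{\left(X,n \right)} = \frac{n}{5}$
$w{\left(g,N \right)} = -5 + g$ ($w{\left(g,N \right)} = 1 \left(-5 + g\right) = -5 + g$)
$Y{\left(s \right)} = -2$ ($Y{\left(s \right)} = - \frac{4}{2} = \left(-4\right) \frac{1}{2} = -2$)
$p{\left(v \right)} = v^{2}$ ($p{\left(v \right)} = v v = v^{2}$)
$L{\left(F,P \right)} = -2 + F + \frac{P}{5}$ ($L{\left(F,P \right)} = \left(\frac{P}{5} - 2\right) + F = \left(-2 + \frac{P}{5}\right) + F = -2 + F + \frac{P}{5}$)
$L{\left(w{\left(4,2 \right)},p{\left(6 \right)} \right)} \left(-415\right) = \left(-2 + \left(-5 + 4\right) + \frac{6^{2}}{5}\right) \left(-415\right) = \left(-2 - 1 + \frac{1}{5} \cdot 36\right) \left(-415\right) = \left(-2 - 1 + \frac{36}{5}\right) \left(-415\right) = \frac{21}{5} \left(-415\right) = -1743$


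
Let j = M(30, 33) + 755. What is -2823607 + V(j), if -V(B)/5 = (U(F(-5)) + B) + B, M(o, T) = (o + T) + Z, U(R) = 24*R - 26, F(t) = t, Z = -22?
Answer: -2830837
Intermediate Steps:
U(R) = -26 + 24*R
M(o, T) = -22 + T + o (M(o, T) = (o + T) - 22 = (T + o) - 22 = -22 + T + o)
j = 796 (j = (-22 + 33 + 30) + 755 = 41 + 755 = 796)
V(B) = 730 - 10*B (V(B) = -5*(((-26 + 24*(-5)) + B) + B) = -5*(((-26 - 120) + B) + B) = -5*((-146 + B) + B) = -5*(-146 + 2*B) = 730 - 10*B)
-2823607 + V(j) = -2823607 + (730 - 10*796) = -2823607 + (730 - 7960) = -2823607 - 7230 = -2830837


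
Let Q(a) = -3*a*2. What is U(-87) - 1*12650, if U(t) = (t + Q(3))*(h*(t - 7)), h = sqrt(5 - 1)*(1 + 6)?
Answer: 125530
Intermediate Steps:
h = 14 (h = sqrt(4)*7 = 2*7 = 14)
Q(a) = -6*a
U(t) = (-98 + 14*t)*(-18 + t) (U(t) = (t - 6*3)*(14*(t - 7)) = (t - 18)*(14*(-7 + t)) = (-18 + t)*(-98 + 14*t) = (-98 + 14*t)*(-18 + t))
U(-87) - 1*12650 = (1764 - 350*(-87) + 14*(-87)**2) - 1*12650 = (1764 + 30450 + 14*7569) - 12650 = (1764 + 30450 + 105966) - 12650 = 138180 - 12650 = 125530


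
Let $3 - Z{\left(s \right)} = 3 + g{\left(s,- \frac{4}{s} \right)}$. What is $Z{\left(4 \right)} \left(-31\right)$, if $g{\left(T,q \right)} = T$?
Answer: $124$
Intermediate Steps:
$Z{\left(s \right)} = - s$ ($Z{\left(s \right)} = 3 - \left(3 + s\right) = - s$)
$Z{\left(4 \right)} \left(-31\right) = \left(-1\right) 4 \left(-31\right) = \left(-4\right) \left(-31\right) = 124$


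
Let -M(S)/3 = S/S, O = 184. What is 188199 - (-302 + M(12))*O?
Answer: 244319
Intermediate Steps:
M(S) = -3 (M(S) = -3*S/S = -3*1 = -3)
188199 - (-302 + M(12))*O = 188199 - (-302 - 3)*184 = 188199 - (-305)*184 = 188199 - 1*(-56120) = 188199 + 56120 = 244319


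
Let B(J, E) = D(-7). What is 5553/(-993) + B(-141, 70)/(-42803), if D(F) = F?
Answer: -79226036/14167793 ≈ -5.5920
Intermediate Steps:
B(J, E) = -7
5553/(-993) + B(-141, 70)/(-42803) = 5553/(-993) - 7/(-42803) = 5553*(-1/993) - 7*(-1/42803) = -1851/331 + 7/42803 = -79226036/14167793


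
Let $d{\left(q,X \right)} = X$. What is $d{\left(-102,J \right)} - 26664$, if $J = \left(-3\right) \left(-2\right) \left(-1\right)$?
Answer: $-26670$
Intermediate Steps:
$J = -6$ ($J = 6 \left(-1\right) = -6$)
$d{\left(-102,J \right)} - 26664 = -6 - 26664 = -26670$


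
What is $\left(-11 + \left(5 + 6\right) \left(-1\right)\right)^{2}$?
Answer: $484$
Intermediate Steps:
$\left(-11 + \left(5 + 6\right) \left(-1\right)\right)^{2} = \left(-11 + 11 \left(-1\right)\right)^{2} = \left(-11 - 11\right)^{2} = \left(-22\right)^{2} = 484$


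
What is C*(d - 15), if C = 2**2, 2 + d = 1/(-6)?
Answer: -206/3 ≈ -68.667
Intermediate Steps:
d = -13/6 (d = -2 + 1/(-6) = -2 - 1/6 = -13/6 ≈ -2.1667)
C = 4
C*(d - 15) = 4*(-13/6 - 15) = 4*(-103/6) = -206/3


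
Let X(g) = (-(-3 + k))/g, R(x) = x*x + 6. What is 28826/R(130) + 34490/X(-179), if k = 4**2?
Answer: 52186557999/109889 ≈ 4.7490e+5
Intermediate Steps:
k = 16
R(x) = 6 + x**2 (R(x) = x**2 + 6 = 6 + x**2)
X(g) = -13/g (X(g) = (-(-3 + 16))/g = (-1*13)/g = -13/g)
28826/R(130) + 34490/X(-179) = 28826/(6 + 130**2) + 34490/((-13/(-179))) = 28826/(6 + 16900) + 34490/((-13*(-1/179))) = 28826/16906 + 34490/(13/179) = 28826*(1/16906) + 34490*(179/13) = 14413/8453 + 6173710/13 = 52186557999/109889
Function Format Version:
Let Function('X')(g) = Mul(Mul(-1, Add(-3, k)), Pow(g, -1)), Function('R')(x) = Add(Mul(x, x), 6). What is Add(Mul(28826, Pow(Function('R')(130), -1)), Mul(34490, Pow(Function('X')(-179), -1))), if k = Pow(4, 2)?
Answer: Rational(52186557999, 109889) ≈ 4.7490e+5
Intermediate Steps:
k = 16
Function('R')(x) = Add(6, Pow(x, 2)) (Function('R')(x) = Add(Pow(x, 2), 6) = Add(6, Pow(x, 2)))
Function('X')(g) = Mul(-13, Pow(g, -1)) (Function('X')(g) = Mul(Mul(-1, Add(-3, 16)), Pow(g, -1)) = Mul(Mul(-1, 13), Pow(g, -1)) = Mul(-13, Pow(g, -1)))
Add(Mul(28826, Pow(Function('R')(130), -1)), Mul(34490, Pow(Function('X')(-179), -1))) = Add(Mul(28826, Pow(Add(6, Pow(130, 2)), -1)), Mul(34490, Pow(Mul(-13, Pow(-179, -1)), -1))) = Add(Mul(28826, Pow(Add(6, 16900), -1)), Mul(34490, Pow(Mul(-13, Rational(-1, 179)), -1))) = Add(Mul(28826, Pow(16906, -1)), Mul(34490, Pow(Rational(13, 179), -1))) = Add(Mul(28826, Rational(1, 16906)), Mul(34490, Rational(179, 13))) = Add(Rational(14413, 8453), Rational(6173710, 13)) = Rational(52186557999, 109889)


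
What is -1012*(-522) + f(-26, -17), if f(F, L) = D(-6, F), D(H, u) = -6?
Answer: 528258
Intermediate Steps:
f(F, L) = -6
-1012*(-522) + f(-26, -17) = -1012*(-522) - 6 = 528264 - 6 = 528258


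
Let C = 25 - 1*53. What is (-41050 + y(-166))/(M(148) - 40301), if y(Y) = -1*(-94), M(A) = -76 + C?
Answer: 40956/40405 ≈ 1.0136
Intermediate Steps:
C = -28 (C = 25 - 53 = -28)
M(A) = -104 (M(A) = -76 - 28 = -104)
y(Y) = 94
(-41050 + y(-166))/(M(148) - 40301) = (-41050 + 94)/(-104 - 40301) = -40956/(-40405) = -40956*(-1/40405) = 40956/40405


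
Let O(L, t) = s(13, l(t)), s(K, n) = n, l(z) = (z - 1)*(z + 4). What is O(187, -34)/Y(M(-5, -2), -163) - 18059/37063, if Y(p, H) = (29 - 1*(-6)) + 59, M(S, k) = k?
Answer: 18609302/1741961 ≈ 10.683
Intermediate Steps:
l(z) = (-1 + z)*(4 + z)
O(L, t) = -4 + t² + 3*t
Y(p, H) = 94 (Y(p, H) = (29 + 6) + 59 = 35 + 59 = 94)
O(187, -34)/Y(M(-5, -2), -163) - 18059/37063 = (-4 + (-34)² + 3*(-34))/94 - 18059/37063 = (-4 + 1156 - 102)*(1/94) - 18059*1/37063 = 1050*(1/94) - 18059/37063 = 525/47 - 18059/37063 = 18609302/1741961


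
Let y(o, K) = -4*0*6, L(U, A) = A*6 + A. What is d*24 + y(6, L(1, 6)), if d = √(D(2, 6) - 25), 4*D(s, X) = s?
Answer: 84*I*√2 ≈ 118.79*I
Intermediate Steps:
L(U, A) = 7*A (L(U, A) = 6*A + A = 7*A)
D(s, X) = s/4
y(o, K) = 0 (y(o, K) = 0*6 = 0)
d = 7*I*√2/2 (d = √((¼)*2 - 25) = √(½ - 25) = √(-49/2) = 7*I*√2/2 ≈ 4.9497*I)
d*24 + y(6, L(1, 6)) = (7*I*√2/2)*24 + 0 = 84*I*√2 + 0 = 84*I*√2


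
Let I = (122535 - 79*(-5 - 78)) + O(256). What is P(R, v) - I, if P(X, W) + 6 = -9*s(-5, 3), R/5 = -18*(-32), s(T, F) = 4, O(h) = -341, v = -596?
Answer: -128793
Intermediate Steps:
I = 128751 (I = (122535 - 79*(-5 - 78)) - 341 = (122535 - 79*(-83)) - 341 = (122535 + 6557) - 341 = 129092 - 341 = 128751)
R = 2880 (R = 5*(-18*(-32)) = 5*576 = 2880)
P(X, W) = -42 (P(X, W) = -6 - 9*4 = -6 - 36 = -42)
P(R, v) - I = -42 - 1*128751 = -42 - 128751 = -128793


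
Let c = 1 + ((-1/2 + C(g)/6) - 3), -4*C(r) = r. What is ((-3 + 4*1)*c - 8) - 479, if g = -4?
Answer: -1468/3 ≈ -489.33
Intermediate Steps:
C(r) = -r/4
c = -7/3 (c = 1 + ((-1/2 - ¼*(-4)/6) - 3) = 1 + ((-1*½ + 1*(⅙)) - 3) = 1 + ((-½ + ⅙) - 3) = 1 + (-⅓ - 3) = 1 - 10/3 = -7/3 ≈ -2.3333)
((-3 + 4*1)*c - 8) - 479 = ((-3 + 4*1)*(-7/3) - 8) - 479 = ((-3 + 4)*(-7/3) - 8) - 479 = (1*(-7/3) - 8) - 479 = (-7/3 - 8) - 479 = -31/3 - 479 = -1468/3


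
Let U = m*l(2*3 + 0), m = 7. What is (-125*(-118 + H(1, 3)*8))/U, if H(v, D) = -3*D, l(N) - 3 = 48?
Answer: 23750/357 ≈ 66.527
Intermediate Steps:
l(N) = 51 (l(N) = 3 + 48 = 51)
U = 357 (U = 7*51 = 357)
(-125*(-118 + H(1, 3)*8))/U = -125*(-118 - 3*3*8)/357 = -125*(-118 - 9*8)*(1/357) = -125*(-118 - 72)*(1/357) = -125*(-190)*(1/357) = -1*(-23750)*(1/357) = 23750*(1/357) = 23750/357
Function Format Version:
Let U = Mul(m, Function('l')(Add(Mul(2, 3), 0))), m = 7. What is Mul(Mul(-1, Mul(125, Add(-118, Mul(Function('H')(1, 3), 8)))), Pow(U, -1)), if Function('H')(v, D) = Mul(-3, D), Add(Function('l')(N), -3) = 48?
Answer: Rational(23750, 357) ≈ 66.527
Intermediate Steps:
Function('l')(N) = 51 (Function('l')(N) = Add(3, 48) = 51)
U = 357 (U = Mul(7, 51) = 357)
Mul(Mul(-1, Mul(125, Add(-118, Mul(Function('H')(1, 3), 8)))), Pow(U, -1)) = Mul(Mul(-1, Mul(125, Add(-118, Mul(Mul(-3, 3), 8)))), Pow(357, -1)) = Mul(Mul(-1, Mul(125, Add(-118, Mul(-9, 8)))), Rational(1, 357)) = Mul(Mul(-1, Mul(125, Add(-118, -72))), Rational(1, 357)) = Mul(Mul(-1, Mul(125, -190)), Rational(1, 357)) = Mul(Mul(-1, -23750), Rational(1, 357)) = Mul(23750, Rational(1, 357)) = Rational(23750, 357)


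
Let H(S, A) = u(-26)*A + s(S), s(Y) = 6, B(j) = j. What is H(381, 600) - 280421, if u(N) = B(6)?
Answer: -276815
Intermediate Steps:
u(N) = 6
H(S, A) = 6 + 6*A (H(S, A) = 6*A + 6 = 6 + 6*A)
H(381, 600) - 280421 = (6 + 6*600) - 280421 = (6 + 3600) - 280421 = 3606 - 280421 = -276815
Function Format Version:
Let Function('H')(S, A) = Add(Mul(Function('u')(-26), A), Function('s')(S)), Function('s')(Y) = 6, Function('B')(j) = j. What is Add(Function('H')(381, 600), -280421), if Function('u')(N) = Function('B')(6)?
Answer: -276815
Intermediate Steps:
Function('u')(N) = 6
Function('H')(S, A) = Add(6, Mul(6, A)) (Function('H')(S, A) = Add(Mul(6, A), 6) = Add(6, Mul(6, A)))
Add(Function('H')(381, 600), -280421) = Add(Add(6, Mul(6, 600)), -280421) = Add(Add(6, 3600), -280421) = Add(3606, -280421) = -276815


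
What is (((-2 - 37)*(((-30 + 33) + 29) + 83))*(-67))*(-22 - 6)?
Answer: -8413860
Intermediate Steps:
(((-2 - 37)*(((-30 + 33) + 29) + 83))*(-67))*(-22 - 6) = (-39*((3 + 29) + 83)*(-67))*(-28) = (-39*(32 + 83)*(-67))*(-28) = (-39*115*(-67))*(-28) = -4485*(-67)*(-28) = 300495*(-28) = -8413860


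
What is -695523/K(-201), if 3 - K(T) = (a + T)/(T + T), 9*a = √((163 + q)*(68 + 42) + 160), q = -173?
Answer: -4552171605126/16362593 + 5032804428*I*√235/81812965 ≈ -2.7821e+5 + 943.02*I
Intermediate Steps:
a = 2*I*√235/9 (a = √((163 - 173)*(68 + 42) + 160)/9 = √(-10*110 + 160)/9 = √(-1100 + 160)/9 = √(-940)/9 = (2*I*√235)/9 = 2*I*√235/9 ≈ 3.4066*I)
K(T) = 3 - (T + 2*I*√235/9)/(2*T) (K(T) = 3 - (2*I*√235/9 + T)/(T + T) = 3 - (T + 2*I*√235/9)/(2*T))
-695523/K(-201) = -695523/(5/2 - ⅑*I*√235/(-201)) = -695523/(5/2 - ⅑*I*√235*(-1/201)) = -695523/(5/2 + I*√235/1809)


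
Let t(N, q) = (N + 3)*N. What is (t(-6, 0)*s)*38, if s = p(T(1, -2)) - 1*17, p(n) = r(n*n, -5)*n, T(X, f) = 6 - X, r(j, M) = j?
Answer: 73872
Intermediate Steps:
p(n) = n³ (p(n) = (n*n)*n = n²*n = n³)
t(N, q) = N*(3 + N) (t(N, q) = (3 + N)*N = N*(3 + N))
s = 108 (s = (6 - 1*1)³ - 1*17 = (6 - 1)³ - 17 = 5³ - 17 = 125 - 17 = 108)
(t(-6, 0)*s)*38 = (-6*(3 - 6)*108)*38 = (-6*(-3)*108)*38 = (18*108)*38 = 1944*38 = 73872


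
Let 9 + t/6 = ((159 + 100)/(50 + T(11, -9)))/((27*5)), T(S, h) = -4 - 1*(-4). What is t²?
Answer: 3659161081/1265625 ≈ 2891.2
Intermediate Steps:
T(S, h) = 0 (T(S, h) = -4 + 4 = 0)
t = -60491/1125 (t = -54 + 6*(((159 + 100)/(50 + 0))/((27*5))) = -54 + 6*((259/50)/135) = -54 + 6*((259*(1/50))*(1/135)) = -54 + 6*((259/50)*(1/135)) = -54 + 6*(259/6750) = -54 + 259/1125 = -60491/1125 ≈ -53.770)
t² = (-60491/1125)² = 3659161081/1265625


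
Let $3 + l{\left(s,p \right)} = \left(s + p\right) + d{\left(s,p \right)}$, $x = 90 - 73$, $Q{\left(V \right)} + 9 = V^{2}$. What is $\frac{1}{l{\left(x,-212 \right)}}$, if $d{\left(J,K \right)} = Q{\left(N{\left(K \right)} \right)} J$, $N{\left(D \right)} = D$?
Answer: $\frac{1}{763697} \approx 1.3094 \cdot 10^{-6}$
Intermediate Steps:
$Q{\left(V \right)} = -9 + V^{2}$
$d{\left(J,K \right)} = J \left(-9 + K^{2}\right)$ ($d{\left(J,K \right)} = \left(-9 + K^{2}\right) J = J \left(-9 + K^{2}\right)$)
$x = 17$
$l{\left(s,p \right)} = -3 + p + s + s \left(-9 + p^{2}\right)$ ($l{\left(s,p \right)} = -3 + \left(\left(s + p\right) + s \left(-9 + p^{2}\right)\right) = -3 + \left(\left(p + s\right) + s \left(-9 + p^{2}\right)\right) = -3 + \left(p + s + s \left(-9 + p^{2}\right)\right) = -3 + p + s + s \left(-9 + p^{2}\right)$)
$\frac{1}{l{\left(x,-212 \right)}} = \frac{1}{-3 - 212 + 17 + 17 \left(-9 + \left(-212\right)^{2}\right)} = \frac{1}{-3 - 212 + 17 + 17 \left(-9 + 44944\right)} = \frac{1}{-3 - 212 + 17 + 17 \cdot 44935} = \frac{1}{-3 - 212 + 17 + 763895} = \frac{1}{763697}$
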